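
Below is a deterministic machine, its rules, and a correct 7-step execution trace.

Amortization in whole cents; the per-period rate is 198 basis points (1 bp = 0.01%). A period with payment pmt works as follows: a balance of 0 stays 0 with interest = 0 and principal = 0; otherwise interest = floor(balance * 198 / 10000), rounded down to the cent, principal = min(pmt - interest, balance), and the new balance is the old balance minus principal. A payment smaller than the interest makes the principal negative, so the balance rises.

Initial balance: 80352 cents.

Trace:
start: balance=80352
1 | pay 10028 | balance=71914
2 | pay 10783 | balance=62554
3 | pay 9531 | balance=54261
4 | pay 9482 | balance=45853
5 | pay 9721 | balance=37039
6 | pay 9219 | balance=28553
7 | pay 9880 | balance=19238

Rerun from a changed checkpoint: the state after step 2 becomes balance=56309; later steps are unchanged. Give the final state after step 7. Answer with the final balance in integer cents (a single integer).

12350

state after step 2 := balance=56309
3 | pay 9531 | balance=47892
4 | pay 9482 | balance=39358
5 | pay 9721 | balance=30416
6 | pay 9219 | balance=21799
7 | pay 9880 | balance=12350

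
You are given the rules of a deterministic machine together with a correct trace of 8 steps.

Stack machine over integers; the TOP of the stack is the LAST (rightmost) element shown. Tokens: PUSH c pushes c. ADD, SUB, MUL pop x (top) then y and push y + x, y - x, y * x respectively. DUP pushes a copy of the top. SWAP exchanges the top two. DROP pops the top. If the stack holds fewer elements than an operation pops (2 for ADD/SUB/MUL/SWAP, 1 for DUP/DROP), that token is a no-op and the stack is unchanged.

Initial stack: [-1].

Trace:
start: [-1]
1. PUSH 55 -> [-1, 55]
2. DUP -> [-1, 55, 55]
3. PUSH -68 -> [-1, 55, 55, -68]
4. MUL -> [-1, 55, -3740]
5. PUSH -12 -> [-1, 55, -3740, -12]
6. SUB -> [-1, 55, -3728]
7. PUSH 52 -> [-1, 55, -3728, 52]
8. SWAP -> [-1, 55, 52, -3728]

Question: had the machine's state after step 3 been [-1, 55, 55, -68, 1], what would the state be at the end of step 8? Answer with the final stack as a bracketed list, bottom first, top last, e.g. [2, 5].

state after step 3 := [-1, 55, 55, -68, 1]
4. MUL -> [-1, 55, 55, -68]
5. PUSH -12 -> [-1, 55, 55, -68, -12]
6. SUB -> [-1, 55, 55, -56]
7. PUSH 52 -> [-1, 55, 55, -56, 52]
8. SWAP -> [-1, 55, 55, 52, -56]

[-1, 55, 55, 52, -56]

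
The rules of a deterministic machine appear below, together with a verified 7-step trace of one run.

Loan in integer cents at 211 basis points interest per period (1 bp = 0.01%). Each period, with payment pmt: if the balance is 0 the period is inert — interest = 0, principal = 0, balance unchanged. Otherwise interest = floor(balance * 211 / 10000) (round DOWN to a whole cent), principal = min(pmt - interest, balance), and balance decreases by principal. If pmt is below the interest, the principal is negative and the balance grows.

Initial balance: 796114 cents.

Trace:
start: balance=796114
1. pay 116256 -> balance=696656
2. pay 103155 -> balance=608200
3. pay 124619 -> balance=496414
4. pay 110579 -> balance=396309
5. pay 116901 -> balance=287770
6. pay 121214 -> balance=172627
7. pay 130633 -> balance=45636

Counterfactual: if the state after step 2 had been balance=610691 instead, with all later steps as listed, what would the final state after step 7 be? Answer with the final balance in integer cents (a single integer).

48399

state after step 2 := balance=610691
3. pay 124619 -> balance=498957
4. pay 110579 -> balance=398905
5. pay 116901 -> balance=290420
6. pay 121214 -> balance=175333
7. pay 130633 -> balance=48399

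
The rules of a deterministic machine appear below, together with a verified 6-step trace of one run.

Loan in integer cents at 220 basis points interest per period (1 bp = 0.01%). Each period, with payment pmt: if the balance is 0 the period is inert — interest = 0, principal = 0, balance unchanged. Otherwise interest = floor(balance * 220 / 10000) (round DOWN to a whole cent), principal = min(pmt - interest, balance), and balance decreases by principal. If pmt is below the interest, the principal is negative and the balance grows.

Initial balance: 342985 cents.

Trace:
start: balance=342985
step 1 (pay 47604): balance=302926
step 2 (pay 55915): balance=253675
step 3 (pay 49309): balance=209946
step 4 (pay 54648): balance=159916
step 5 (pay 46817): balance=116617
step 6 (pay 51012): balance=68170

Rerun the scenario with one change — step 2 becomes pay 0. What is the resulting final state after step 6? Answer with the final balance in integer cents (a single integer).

129171

(re-executing from step 2 with the substitution; state before step 2: balance=302926)
step 2 (pay 0): balance=309590
step 3 (pay 49309): balance=267091
step 4 (pay 54648): balance=218319
step 5 (pay 46817): balance=176305
step 6 (pay 51012): balance=129171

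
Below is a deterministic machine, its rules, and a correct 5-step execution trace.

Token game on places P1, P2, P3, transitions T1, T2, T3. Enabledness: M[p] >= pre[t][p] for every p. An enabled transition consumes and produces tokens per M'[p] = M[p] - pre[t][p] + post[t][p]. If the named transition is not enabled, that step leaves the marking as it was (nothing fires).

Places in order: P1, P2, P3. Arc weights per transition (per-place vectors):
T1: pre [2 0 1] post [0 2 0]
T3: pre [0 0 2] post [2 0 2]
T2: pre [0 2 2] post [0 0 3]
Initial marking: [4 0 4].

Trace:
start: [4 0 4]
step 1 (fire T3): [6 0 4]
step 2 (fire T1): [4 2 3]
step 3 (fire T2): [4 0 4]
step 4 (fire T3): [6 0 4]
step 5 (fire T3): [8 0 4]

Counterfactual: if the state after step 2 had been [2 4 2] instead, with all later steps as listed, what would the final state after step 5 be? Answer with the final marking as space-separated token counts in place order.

state after step 2 := [2 4 2]
step 3 (fire T2): [2 2 3]
step 4 (fire T3): [4 2 3]
step 5 (fire T3): [6 2 3]

6 2 3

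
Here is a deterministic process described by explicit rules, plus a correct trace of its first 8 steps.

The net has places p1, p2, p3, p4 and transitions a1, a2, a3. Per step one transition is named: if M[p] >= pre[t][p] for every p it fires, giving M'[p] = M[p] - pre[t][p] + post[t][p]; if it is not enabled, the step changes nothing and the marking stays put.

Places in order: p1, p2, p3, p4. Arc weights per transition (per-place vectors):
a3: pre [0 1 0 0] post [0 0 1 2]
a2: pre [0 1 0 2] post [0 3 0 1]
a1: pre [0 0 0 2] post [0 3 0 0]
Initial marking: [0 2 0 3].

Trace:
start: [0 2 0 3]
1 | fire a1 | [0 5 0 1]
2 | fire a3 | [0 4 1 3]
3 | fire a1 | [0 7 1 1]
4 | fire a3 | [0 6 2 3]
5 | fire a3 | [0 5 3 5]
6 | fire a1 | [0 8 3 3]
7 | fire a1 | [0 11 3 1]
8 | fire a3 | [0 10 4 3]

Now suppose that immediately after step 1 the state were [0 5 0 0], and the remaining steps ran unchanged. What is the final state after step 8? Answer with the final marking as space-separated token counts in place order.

0 10 4 2

state after step 1 := [0 5 0 0]
2 | fire a3 | [0 4 1 2]
3 | fire a1 | [0 7 1 0]
4 | fire a3 | [0 6 2 2]
5 | fire a3 | [0 5 3 4]
6 | fire a1 | [0 8 3 2]
7 | fire a1 | [0 11 3 0]
8 | fire a3 | [0 10 4 2]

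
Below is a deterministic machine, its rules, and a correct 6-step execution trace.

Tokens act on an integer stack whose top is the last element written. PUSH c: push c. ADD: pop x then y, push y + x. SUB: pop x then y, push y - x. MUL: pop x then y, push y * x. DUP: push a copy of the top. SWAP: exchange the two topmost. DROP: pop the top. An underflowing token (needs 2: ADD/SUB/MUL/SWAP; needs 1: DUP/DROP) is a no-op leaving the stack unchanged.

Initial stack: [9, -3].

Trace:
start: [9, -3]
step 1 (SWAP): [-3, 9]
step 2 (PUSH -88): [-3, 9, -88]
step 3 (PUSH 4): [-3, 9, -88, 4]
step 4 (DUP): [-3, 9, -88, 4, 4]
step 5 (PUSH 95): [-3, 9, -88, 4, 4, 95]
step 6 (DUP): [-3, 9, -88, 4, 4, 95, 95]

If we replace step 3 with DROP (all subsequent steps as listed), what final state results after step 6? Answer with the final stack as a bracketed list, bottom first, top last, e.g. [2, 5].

(re-executing from step 3 with the substitution; state before step 3: [-3, 9, -88])
step 3 (DROP): [-3, 9]
step 4 (DUP): [-3, 9, 9]
step 5 (PUSH 95): [-3, 9, 9, 95]
step 6 (DUP): [-3, 9, 9, 95, 95]

[-3, 9, 9, 95, 95]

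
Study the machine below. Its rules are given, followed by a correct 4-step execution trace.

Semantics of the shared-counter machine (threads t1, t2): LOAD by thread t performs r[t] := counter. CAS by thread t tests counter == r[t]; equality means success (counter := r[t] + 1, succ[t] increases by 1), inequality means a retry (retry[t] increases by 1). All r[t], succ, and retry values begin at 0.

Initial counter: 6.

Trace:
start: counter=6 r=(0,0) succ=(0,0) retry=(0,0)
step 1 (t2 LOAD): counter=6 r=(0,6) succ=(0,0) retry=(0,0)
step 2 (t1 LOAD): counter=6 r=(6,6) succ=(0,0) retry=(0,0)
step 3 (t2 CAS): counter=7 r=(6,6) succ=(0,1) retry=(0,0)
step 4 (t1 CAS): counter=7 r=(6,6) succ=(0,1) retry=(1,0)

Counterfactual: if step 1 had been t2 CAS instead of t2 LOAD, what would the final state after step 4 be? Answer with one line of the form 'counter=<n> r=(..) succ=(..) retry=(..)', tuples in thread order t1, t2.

(re-executing from step 1 with the substitution; state before step 1: counter=6 r=(0,0) succ=(0,0) retry=(0,0))
step 1 (t2 CAS): counter=6 r=(0,0) succ=(0,0) retry=(0,1)
step 2 (t1 LOAD): counter=6 r=(6,0) succ=(0,0) retry=(0,1)
step 3 (t2 CAS): counter=6 r=(6,0) succ=(0,0) retry=(0,2)
step 4 (t1 CAS): counter=7 r=(6,0) succ=(1,0) retry=(0,2)

counter=7 r=(6,0) succ=(1,0) retry=(0,2)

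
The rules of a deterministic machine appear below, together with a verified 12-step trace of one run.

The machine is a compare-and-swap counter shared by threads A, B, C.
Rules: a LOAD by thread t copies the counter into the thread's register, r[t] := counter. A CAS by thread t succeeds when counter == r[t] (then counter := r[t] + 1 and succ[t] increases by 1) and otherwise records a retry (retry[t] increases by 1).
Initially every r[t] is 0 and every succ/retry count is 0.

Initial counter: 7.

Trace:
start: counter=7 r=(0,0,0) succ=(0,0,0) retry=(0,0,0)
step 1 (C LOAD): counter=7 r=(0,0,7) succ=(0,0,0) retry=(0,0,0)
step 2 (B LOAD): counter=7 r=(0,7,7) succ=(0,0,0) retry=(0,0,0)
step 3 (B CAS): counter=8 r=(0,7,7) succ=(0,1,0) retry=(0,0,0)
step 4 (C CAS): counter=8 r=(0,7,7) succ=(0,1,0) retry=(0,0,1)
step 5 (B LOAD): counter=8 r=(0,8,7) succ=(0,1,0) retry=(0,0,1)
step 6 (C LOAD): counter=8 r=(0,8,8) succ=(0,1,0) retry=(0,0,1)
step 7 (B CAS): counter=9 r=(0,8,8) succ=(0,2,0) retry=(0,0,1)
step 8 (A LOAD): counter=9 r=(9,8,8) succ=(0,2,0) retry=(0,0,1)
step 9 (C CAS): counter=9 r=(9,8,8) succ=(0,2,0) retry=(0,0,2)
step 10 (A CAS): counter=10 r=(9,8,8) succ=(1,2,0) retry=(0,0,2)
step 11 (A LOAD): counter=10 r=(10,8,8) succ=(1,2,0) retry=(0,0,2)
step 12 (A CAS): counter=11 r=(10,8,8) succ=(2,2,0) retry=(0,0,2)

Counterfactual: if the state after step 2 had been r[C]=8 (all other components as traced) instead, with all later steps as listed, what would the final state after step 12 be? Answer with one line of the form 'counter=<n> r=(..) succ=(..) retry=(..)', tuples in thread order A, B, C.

counter=12 r=(11,9,9) succ=(2,2,1) retry=(0,0,1)

state after step 2 := counter=7 r=(0,7,8) succ=(0,0,0) retry=(0,0,0)
step 3 (B CAS): counter=8 r=(0,7,8) succ=(0,1,0) retry=(0,0,0)
step 4 (C CAS): counter=9 r=(0,7,8) succ=(0,1,1) retry=(0,0,0)
step 5 (B LOAD): counter=9 r=(0,9,8) succ=(0,1,1) retry=(0,0,0)
step 6 (C LOAD): counter=9 r=(0,9,9) succ=(0,1,1) retry=(0,0,0)
step 7 (B CAS): counter=10 r=(0,9,9) succ=(0,2,1) retry=(0,0,0)
step 8 (A LOAD): counter=10 r=(10,9,9) succ=(0,2,1) retry=(0,0,0)
step 9 (C CAS): counter=10 r=(10,9,9) succ=(0,2,1) retry=(0,0,1)
step 10 (A CAS): counter=11 r=(10,9,9) succ=(1,2,1) retry=(0,0,1)
step 11 (A LOAD): counter=11 r=(11,9,9) succ=(1,2,1) retry=(0,0,1)
step 12 (A CAS): counter=12 r=(11,9,9) succ=(2,2,1) retry=(0,0,1)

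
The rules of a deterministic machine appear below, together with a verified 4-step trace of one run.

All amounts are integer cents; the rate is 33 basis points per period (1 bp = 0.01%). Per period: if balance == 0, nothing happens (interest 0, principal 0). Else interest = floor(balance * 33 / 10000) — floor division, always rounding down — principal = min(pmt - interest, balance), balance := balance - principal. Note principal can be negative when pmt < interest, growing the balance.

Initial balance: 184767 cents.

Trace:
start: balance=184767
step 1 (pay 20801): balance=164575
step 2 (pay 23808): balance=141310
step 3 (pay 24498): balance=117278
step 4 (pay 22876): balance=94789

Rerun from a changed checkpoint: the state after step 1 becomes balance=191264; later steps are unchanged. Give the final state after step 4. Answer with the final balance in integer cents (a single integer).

state after step 1 := balance=191264
step 2 (pay 23808): balance=168087
step 3 (pay 24498): balance=144143
step 4 (pay 22876): balance=121742

121742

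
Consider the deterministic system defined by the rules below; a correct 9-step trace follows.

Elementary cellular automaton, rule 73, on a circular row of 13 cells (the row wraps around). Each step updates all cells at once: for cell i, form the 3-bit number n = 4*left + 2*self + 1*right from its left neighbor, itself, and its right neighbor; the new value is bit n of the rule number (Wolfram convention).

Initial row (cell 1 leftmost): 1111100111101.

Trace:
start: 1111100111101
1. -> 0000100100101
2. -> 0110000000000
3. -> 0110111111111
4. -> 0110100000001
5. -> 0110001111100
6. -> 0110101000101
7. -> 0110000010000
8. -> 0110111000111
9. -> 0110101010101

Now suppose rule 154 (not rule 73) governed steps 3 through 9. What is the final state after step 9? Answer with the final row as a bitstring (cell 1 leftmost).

0101010010101

(re-executing steps 3..9 under rule 154; state before step 3: 0110000000000)
3. -> 1101000000000
4. -> 1000100000001
5. -> 0101010000011
6. -> 0000001000110
7. -> 0000010101101
8. -> 1000100001000
9. -> 0101010010101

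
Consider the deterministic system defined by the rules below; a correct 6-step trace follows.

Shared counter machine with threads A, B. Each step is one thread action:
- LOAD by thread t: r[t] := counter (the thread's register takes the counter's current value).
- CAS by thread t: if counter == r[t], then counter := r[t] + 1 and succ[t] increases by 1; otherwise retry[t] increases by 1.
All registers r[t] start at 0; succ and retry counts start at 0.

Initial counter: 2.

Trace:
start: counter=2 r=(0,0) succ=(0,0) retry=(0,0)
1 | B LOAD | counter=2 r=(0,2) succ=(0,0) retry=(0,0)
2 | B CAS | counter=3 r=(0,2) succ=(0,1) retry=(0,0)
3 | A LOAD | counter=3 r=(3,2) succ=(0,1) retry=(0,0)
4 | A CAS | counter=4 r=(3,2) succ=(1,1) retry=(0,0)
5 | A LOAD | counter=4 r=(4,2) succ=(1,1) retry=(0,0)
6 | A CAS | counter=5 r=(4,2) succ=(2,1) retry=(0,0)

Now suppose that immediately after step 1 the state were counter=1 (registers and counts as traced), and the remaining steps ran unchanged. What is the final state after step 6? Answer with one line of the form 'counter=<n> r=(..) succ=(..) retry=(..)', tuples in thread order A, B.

counter=3 r=(2,2) succ=(2,0) retry=(0,1)

state after step 1 := counter=1 r=(0,2) succ=(0,0) retry=(0,0)
2 | B CAS | counter=1 r=(0,2) succ=(0,0) retry=(0,1)
3 | A LOAD | counter=1 r=(1,2) succ=(0,0) retry=(0,1)
4 | A CAS | counter=2 r=(1,2) succ=(1,0) retry=(0,1)
5 | A LOAD | counter=2 r=(2,2) succ=(1,0) retry=(0,1)
6 | A CAS | counter=3 r=(2,2) succ=(2,0) retry=(0,1)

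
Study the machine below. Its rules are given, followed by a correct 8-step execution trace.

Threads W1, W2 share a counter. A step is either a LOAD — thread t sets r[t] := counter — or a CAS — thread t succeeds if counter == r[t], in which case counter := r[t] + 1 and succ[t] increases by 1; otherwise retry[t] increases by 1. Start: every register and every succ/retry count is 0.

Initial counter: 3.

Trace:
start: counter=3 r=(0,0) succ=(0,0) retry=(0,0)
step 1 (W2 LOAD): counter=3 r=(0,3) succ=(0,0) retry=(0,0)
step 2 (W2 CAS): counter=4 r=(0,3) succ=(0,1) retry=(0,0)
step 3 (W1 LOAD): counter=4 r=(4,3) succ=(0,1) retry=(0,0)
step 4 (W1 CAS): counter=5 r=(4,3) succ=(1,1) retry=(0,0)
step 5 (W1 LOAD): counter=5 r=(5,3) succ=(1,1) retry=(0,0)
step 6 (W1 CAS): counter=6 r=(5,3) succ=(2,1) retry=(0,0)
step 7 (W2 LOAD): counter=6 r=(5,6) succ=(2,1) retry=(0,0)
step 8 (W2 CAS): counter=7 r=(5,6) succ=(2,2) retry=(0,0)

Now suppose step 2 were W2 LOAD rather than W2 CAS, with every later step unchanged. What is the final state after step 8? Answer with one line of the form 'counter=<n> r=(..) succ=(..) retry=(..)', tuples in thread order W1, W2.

counter=6 r=(4,5) succ=(2,1) retry=(0,0)

(re-executing from step 2 with the substitution; state before step 2: counter=3 r=(0,3) succ=(0,0) retry=(0,0))
step 2 (W2 LOAD): counter=3 r=(0,3) succ=(0,0) retry=(0,0)
step 3 (W1 LOAD): counter=3 r=(3,3) succ=(0,0) retry=(0,0)
step 4 (W1 CAS): counter=4 r=(3,3) succ=(1,0) retry=(0,0)
step 5 (W1 LOAD): counter=4 r=(4,3) succ=(1,0) retry=(0,0)
step 6 (W1 CAS): counter=5 r=(4,3) succ=(2,0) retry=(0,0)
step 7 (W2 LOAD): counter=5 r=(4,5) succ=(2,0) retry=(0,0)
step 8 (W2 CAS): counter=6 r=(4,5) succ=(2,1) retry=(0,0)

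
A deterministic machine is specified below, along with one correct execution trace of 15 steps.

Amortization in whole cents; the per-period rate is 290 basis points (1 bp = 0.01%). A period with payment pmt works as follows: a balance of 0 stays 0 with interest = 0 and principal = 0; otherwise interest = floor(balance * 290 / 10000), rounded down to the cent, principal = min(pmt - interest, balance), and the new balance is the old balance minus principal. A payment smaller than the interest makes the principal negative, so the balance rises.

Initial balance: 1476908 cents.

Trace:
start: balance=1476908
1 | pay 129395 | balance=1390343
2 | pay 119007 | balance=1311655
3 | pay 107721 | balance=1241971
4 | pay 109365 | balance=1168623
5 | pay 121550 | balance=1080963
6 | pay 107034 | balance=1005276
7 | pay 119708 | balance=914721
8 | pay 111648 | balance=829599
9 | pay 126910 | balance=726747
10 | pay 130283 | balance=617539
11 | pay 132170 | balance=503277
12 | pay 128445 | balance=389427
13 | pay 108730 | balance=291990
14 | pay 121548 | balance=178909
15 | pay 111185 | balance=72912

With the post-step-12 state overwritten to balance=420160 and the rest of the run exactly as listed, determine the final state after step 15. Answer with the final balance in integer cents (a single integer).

106397

state after step 12 := balance=420160
13 | pay 108730 | balance=323614
14 | pay 121548 | balance=211450
15 | pay 111185 | balance=106397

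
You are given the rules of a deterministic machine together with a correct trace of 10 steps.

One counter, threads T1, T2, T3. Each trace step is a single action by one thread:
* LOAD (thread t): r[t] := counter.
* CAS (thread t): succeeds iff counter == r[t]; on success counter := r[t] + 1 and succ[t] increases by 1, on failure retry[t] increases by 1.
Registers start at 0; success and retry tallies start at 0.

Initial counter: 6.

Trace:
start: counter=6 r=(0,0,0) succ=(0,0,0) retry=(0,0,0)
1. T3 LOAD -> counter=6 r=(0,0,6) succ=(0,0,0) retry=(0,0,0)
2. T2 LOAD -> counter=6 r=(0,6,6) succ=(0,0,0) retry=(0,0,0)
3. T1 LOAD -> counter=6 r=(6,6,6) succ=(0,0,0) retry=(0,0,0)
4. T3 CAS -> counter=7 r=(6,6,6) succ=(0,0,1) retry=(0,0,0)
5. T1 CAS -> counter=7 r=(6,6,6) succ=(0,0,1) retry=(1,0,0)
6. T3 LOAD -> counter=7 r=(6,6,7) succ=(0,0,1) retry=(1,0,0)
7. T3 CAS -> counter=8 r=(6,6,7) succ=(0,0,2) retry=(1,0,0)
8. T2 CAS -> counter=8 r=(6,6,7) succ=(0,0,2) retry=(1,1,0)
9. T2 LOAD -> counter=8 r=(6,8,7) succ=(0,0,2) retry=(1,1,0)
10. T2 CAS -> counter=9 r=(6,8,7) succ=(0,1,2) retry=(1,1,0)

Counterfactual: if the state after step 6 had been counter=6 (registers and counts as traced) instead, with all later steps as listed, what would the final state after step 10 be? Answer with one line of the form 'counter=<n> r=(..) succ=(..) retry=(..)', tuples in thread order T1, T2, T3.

counter=8 r=(6,7,7) succ=(0,2,1) retry=(1,0,1)

state after step 6 := counter=6 r=(6,6,7) succ=(0,0,1) retry=(1,0,0)
7. T3 CAS -> counter=6 r=(6,6,7) succ=(0,0,1) retry=(1,0,1)
8. T2 CAS -> counter=7 r=(6,6,7) succ=(0,1,1) retry=(1,0,1)
9. T2 LOAD -> counter=7 r=(6,7,7) succ=(0,1,1) retry=(1,0,1)
10. T2 CAS -> counter=8 r=(6,7,7) succ=(0,2,1) retry=(1,0,1)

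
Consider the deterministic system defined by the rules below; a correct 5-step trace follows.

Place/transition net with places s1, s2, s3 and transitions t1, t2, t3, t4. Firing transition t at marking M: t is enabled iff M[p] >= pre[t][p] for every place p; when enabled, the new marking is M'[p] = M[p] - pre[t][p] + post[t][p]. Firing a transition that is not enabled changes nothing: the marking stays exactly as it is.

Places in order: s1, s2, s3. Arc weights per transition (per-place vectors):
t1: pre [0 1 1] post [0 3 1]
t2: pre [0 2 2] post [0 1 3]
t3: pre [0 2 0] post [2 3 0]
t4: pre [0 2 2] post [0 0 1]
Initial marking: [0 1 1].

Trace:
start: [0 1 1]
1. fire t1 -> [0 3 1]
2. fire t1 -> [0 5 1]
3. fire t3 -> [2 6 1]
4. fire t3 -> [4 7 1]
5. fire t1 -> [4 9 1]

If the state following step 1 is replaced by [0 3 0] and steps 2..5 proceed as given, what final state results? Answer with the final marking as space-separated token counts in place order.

state after step 1 := [0 3 0]
2. fire t1 -> [0 3 0]
3. fire t3 -> [2 4 0]
4. fire t3 -> [4 5 0]
5. fire t1 -> [4 5 0]

4 5 0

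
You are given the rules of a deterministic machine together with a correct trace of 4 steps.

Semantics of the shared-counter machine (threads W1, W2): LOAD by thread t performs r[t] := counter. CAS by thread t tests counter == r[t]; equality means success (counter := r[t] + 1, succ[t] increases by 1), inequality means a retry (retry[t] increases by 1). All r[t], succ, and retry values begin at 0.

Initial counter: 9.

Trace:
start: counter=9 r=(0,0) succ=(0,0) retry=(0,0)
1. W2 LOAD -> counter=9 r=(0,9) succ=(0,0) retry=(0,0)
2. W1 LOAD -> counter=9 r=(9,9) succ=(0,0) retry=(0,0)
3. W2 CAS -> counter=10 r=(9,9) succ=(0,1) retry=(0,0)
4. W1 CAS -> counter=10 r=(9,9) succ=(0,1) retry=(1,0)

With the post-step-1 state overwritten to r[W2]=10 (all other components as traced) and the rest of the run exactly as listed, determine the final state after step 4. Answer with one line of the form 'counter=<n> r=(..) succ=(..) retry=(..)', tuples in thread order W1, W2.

counter=10 r=(9,10) succ=(1,0) retry=(0,1)

state after step 1 := counter=9 r=(0,10) succ=(0,0) retry=(0,0)
2. W1 LOAD -> counter=9 r=(9,10) succ=(0,0) retry=(0,0)
3. W2 CAS -> counter=9 r=(9,10) succ=(0,0) retry=(0,1)
4. W1 CAS -> counter=10 r=(9,10) succ=(1,0) retry=(0,1)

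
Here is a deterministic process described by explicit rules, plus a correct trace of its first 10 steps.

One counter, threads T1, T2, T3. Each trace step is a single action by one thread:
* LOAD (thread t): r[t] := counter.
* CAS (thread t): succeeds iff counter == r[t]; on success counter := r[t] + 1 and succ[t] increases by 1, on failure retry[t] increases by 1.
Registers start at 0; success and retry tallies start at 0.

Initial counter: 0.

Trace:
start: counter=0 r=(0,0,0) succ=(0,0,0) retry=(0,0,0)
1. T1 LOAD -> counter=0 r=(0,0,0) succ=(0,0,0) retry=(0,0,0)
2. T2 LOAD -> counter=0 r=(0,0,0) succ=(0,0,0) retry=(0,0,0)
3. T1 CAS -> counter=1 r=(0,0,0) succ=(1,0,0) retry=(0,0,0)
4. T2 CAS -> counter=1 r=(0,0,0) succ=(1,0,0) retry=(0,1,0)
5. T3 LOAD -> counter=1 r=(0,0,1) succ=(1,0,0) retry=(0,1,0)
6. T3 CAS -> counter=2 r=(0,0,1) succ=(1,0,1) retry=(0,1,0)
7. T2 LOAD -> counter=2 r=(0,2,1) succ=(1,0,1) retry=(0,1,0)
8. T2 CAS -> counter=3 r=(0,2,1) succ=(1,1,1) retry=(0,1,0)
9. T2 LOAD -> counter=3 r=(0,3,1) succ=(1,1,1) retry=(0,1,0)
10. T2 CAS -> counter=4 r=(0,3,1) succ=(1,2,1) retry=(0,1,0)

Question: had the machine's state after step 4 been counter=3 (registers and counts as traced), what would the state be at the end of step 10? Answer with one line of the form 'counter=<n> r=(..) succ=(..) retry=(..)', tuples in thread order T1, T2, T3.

state after step 4 := counter=3 r=(0,0,0) succ=(1,0,0) retry=(0,1,0)
5. T3 LOAD -> counter=3 r=(0,0,3) succ=(1,0,0) retry=(0,1,0)
6. T3 CAS -> counter=4 r=(0,0,3) succ=(1,0,1) retry=(0,1,0)
7. T2 LOAD -> counter=4 r=(0,4,3) succ=(1,0,1) retry=(0,1,0)
8. T2 CAS -> counter=5 r=(0,4,3) succ=(1,1,1) retry=(0,1,0)
9. T2 LOAD -> counter=5 r=(0,5,3) succ=(1,1,1) retry=(0,1,0)
10. T2 CAS -> counter=6 r=(0,5,3) succ=(1,2,1) retry=(0,1,0)

counter=6 r=(0,5,3) succ=(1,2,1) retry=(0,1,0)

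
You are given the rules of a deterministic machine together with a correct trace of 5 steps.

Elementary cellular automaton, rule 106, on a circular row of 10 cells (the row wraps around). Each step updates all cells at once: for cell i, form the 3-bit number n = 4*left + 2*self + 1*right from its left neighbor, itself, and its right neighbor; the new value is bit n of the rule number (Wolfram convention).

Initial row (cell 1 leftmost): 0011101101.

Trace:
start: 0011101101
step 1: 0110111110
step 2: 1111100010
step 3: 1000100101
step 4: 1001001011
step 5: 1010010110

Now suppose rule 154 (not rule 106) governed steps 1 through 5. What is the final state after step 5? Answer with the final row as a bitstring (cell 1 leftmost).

0010001111

(re-executing steps 1..5 under rule 154; state before step 1: 0011101101)
step 1: 1111001000
step 2: 1110110101
step 3: 1100100001
step 4: 1011010011
step 5: 0010001111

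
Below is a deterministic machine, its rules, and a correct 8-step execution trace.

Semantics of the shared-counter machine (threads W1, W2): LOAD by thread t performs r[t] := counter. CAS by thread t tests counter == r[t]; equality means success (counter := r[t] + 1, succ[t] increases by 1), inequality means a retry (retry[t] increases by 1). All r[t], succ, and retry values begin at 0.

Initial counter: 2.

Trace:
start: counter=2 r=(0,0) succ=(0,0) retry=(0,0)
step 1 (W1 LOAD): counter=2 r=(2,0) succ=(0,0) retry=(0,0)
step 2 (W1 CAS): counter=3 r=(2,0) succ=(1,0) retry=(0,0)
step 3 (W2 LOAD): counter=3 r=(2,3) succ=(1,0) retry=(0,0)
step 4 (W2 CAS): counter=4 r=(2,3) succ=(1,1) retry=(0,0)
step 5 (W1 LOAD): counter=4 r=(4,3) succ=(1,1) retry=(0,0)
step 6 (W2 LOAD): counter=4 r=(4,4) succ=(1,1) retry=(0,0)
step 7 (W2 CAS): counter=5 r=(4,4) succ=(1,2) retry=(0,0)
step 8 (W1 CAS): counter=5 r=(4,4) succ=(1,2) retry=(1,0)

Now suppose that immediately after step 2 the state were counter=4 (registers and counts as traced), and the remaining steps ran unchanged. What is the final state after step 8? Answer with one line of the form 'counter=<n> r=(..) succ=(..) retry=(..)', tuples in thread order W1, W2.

state after step 2 := counter=4 r=(2,0) succ=(1,0) retry=(0,0)
step 3 (W2 LOAD): counter=4 r=(2,4) succ=(1,0) retry=(0,0)
step 4 (W2 CAS): counter=5 r=(2,4) succ=(1,1) retry=(0,0)
step 5 (W1 LOAD): counter=5 r=(5,4) succ=(1,1) retry=(0,0)
step 6 (W2 LOAD): counter=5 r=(5,5) succ=(1,1) retry=(0,0)
step 7 (W2 CAS): counter=6 r=(5,5) succ=(1,2) retry=(0,0)
step 8 (W1 CAS): counter=6 r=(5,5) succ=(1,2) retry=(1,0)

counter=6 r=(5,5) succ=(1,2) retry=(1,0)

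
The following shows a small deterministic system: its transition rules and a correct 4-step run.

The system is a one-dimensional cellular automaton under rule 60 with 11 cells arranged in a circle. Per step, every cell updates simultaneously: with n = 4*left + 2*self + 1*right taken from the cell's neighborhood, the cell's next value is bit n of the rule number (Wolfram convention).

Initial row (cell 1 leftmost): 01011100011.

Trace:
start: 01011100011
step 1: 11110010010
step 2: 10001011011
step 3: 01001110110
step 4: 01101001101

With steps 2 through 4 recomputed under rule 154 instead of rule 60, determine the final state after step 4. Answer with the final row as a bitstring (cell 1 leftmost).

(re-executing steps 2..4 under rule 154; state before step 2: 11110010010)
step 2: 11101101100
step 3: 11001001011
step 4: 10110110011

10110110011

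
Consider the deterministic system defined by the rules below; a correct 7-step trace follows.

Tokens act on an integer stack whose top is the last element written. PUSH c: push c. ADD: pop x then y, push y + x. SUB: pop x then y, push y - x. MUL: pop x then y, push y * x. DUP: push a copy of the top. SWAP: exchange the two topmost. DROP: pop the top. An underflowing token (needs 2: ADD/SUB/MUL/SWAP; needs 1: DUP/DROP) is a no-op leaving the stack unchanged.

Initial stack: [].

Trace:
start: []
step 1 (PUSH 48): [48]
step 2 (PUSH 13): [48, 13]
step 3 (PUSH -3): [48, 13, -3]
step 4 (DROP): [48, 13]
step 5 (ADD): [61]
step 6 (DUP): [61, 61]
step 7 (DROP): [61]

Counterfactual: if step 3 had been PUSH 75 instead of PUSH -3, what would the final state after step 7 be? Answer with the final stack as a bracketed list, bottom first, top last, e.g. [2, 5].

[61]

(re-executing from step 3 with the substitution; state before step 3: [48, 13])
step 3 (PUSH 75): [48, 13, 75]
step 4 (DROP): [48, 13]
step 5 (ADD): [61]
step 6 (DUP): [61, 61]
step 7 (DROP): [61]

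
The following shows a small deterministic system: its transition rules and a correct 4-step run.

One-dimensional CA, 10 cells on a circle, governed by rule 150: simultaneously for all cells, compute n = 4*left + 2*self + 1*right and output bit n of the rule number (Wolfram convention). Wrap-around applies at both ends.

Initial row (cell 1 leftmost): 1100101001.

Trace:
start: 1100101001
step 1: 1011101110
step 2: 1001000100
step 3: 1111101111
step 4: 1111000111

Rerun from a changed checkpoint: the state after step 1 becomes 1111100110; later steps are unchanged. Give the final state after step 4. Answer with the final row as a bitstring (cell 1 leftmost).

state after step 1 := 1111100110
step 2: 0111011000
step 3: 1010000100
step 4: 1011001111

1011001111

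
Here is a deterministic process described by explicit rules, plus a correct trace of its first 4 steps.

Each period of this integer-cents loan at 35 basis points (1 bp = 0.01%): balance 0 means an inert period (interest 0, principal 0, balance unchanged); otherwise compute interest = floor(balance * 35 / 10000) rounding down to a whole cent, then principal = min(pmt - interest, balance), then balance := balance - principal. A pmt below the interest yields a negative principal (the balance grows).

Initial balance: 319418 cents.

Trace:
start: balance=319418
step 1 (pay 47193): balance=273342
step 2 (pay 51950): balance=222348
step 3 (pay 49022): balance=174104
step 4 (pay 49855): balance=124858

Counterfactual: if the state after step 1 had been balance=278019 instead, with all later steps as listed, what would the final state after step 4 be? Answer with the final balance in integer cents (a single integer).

129584

state after step 1 := balance=278019
step 2 (pay 51950): balance=227042
step 3 (pay 49022): balance=178814
step 4 (pay 49855): balance=129584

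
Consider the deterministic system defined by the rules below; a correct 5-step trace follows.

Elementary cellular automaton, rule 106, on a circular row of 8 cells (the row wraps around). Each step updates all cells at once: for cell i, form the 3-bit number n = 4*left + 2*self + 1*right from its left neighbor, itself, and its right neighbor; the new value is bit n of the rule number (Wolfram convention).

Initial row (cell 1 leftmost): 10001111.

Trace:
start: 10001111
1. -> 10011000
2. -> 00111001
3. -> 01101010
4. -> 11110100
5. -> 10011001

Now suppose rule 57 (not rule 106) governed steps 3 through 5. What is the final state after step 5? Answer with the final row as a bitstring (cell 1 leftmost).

(re-executing steps 3..5 under rule 57; state before step 3: 00111001)
3. -> 10100100
4. -> 01010010
5. -> 00101001

00101001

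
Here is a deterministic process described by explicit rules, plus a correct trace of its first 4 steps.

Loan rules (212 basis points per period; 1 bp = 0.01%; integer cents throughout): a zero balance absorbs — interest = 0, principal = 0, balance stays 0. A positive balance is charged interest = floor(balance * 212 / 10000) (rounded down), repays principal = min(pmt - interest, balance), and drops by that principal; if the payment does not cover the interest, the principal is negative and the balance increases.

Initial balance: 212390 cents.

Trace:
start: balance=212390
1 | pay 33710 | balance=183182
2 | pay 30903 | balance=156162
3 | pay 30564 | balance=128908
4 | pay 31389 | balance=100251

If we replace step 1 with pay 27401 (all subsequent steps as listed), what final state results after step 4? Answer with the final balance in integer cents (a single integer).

106971

(re-executing from step 1 with the substitution; state before step 1: balance=212390)
1 | pay 27401 | balance=189491
2 | pay 30903 | balance=162605
3 | pay 30564 | balance=135488
4 | pay 31389 | balance=106971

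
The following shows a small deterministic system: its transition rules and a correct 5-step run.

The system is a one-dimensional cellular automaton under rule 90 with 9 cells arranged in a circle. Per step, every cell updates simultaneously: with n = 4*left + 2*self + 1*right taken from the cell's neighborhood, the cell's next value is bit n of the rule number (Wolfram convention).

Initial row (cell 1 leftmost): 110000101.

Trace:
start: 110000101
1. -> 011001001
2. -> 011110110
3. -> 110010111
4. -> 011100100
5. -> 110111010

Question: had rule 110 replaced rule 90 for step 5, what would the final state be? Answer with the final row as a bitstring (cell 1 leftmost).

110101100

(re-executing step 5 under rule 110; state before step 5: 011100100)
5. -> 110101100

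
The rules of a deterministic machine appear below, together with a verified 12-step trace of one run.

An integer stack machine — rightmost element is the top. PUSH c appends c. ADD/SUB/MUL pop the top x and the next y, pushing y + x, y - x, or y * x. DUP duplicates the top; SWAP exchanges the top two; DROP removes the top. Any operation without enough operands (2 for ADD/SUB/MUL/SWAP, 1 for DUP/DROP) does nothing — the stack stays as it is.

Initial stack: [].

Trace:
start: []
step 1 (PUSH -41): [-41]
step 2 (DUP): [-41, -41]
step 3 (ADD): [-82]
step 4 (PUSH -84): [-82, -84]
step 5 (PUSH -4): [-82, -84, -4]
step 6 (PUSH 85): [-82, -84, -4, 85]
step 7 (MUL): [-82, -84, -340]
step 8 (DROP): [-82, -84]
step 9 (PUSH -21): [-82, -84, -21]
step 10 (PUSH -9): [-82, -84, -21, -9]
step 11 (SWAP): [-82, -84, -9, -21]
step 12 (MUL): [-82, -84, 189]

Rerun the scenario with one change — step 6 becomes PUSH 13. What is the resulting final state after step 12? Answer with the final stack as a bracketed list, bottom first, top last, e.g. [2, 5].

[-82, -84, 189]

(re-executing from step 6 with the substitution; state before step 6: [-82, -84, -4])
step 6 (PUSH 13): [-82, -84, -4, 13]
step 7 (MUL): [-82, -84, -52]
step 8 (DROP): [-82, -84]
step 9 (PUSH -21): [-82, -84, -21]
step 10 (PUSH -9): [-82, -84, -21, -9]
step 11 (SWAP): [-82, -84, -9, -21]
step 12 (MUL): [-82, -84, 189]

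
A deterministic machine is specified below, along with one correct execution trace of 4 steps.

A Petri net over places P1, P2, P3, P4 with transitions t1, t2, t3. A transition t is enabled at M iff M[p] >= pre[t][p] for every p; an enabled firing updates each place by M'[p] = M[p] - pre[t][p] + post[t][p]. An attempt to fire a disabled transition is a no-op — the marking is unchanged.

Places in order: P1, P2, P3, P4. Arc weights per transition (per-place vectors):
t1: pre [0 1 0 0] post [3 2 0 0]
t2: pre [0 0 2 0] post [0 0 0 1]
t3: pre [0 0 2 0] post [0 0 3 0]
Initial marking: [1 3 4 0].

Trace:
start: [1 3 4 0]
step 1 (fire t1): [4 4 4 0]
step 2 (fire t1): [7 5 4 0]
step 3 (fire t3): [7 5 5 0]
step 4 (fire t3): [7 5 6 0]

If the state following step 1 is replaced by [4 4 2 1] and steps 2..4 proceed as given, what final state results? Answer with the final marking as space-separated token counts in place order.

state after step 1 := [4 4 2 1]
step 2 (fire t1): [7 5 2 1]
step 3 (fire t3): [7 5 3 1]
step 4 (fire t3): [7 5 4 1]

7 5 4 1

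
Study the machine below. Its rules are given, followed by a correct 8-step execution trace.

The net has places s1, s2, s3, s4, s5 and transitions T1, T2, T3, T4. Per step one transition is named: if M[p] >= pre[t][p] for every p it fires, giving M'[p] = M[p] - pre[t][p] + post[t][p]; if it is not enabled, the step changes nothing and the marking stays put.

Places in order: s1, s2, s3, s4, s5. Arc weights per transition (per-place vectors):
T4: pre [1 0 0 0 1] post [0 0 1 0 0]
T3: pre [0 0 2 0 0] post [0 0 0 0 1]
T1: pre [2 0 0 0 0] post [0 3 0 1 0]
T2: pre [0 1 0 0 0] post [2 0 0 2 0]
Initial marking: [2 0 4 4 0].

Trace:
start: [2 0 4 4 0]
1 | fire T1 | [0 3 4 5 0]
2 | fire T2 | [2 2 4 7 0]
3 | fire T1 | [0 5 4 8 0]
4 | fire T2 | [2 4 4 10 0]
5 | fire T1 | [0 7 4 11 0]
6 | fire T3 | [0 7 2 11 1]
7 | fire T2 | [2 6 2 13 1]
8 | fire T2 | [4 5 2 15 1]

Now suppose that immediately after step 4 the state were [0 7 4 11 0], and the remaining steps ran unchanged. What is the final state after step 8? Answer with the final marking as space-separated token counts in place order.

4 5 2 15 1

state after step 4 := [0 7 4 11 0]
5 | fire T1 | [0 7 4 11 0]
6 | fire T3 | [0 7 2 11 1]
7 | fire T2 | [2 6 2 13 1]
8 | fire T2 | [4 5 2 15 1]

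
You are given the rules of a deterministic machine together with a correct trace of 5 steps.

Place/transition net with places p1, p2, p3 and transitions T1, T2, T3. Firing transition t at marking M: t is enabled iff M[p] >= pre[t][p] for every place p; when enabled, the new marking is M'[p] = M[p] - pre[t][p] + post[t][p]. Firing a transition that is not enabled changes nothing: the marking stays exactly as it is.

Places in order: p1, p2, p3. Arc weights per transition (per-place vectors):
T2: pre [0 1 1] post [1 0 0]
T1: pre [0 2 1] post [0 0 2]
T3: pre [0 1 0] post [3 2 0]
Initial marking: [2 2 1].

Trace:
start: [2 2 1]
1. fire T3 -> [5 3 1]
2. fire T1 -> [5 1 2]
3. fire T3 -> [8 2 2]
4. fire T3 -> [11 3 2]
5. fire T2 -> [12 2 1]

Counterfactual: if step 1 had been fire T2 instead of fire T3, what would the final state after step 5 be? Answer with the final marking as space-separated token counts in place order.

9 3 0

(re-executing from step 1 with the substitution; state before step 1: [2 2 1])
1. fire T2 -> [3 1 0]
2. fire T1 -> [3 1 0]
3. fire T3 -> [6 2 0]
4. fire T3 -> [9 3 0]
5. fire T2 -> [9 3 0]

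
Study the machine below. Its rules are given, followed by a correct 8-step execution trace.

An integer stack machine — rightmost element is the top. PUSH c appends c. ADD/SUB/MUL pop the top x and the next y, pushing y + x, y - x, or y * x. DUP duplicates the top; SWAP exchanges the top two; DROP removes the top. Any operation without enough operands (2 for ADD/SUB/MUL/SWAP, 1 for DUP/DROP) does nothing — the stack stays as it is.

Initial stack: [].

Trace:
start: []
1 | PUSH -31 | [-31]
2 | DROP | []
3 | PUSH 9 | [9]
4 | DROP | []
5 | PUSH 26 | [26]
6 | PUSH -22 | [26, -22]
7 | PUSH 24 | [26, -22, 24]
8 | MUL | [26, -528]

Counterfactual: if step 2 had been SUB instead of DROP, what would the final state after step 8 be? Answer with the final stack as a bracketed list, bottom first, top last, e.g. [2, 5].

[-31, 26, -528]

(re-executing from step 2 with the substitution; state before step 2: [-31])
2 | SUB | [-31]
3 | PUSH 9 | [-31, 9]
4 | DROP | [-31]
5 | PUSH 26 | [-31, 26]
6 | PUSH -22 | [-31, 26, -22]
7 | PUSH 24 | [-31, 26, -22, 24]
8 | MUL | [-31, 26, -528]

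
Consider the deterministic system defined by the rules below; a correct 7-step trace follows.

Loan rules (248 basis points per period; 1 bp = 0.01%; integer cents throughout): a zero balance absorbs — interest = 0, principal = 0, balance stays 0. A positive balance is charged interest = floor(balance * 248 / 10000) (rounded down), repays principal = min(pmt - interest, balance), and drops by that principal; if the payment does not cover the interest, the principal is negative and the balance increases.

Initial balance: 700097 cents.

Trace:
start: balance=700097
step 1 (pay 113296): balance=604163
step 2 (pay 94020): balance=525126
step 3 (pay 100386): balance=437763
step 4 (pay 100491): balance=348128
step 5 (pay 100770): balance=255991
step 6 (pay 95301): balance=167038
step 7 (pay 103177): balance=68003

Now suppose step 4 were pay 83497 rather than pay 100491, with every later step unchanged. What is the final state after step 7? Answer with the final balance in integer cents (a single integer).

(re-executing from step 4 with the substitution; state before step 4: balance=437763)
step 4 (pay 83497): balance=365122
step 5 (pay 100770): balance=273407
step 6 (pay 95301): balance=184886
step 7 (pay 103177): balance=86294

86294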